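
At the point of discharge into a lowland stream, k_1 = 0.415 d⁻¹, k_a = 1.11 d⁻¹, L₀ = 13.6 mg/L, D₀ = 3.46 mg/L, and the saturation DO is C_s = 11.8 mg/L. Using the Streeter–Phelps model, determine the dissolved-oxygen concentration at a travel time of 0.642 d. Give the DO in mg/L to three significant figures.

DO ≈ 7.86 mg/L

k_1 L₀/(k_a−k_1) = 0.415×13.6/(1.11−0.415) = 5.644/0.6950 = 8.121 mg/L.
e^(−k_1 t) = e^(−0.415×0.6420) = 0.7661; e^(−k_a t) = e^(−1.11×0.6420) = 0.4904.
D = 8.121 × (0.7661 − 0.4904) + 3.46 × 0.4904 = 2.239 + 1.697 = 3.936 mg/L.
DO = C_s − D = 11.8 − 3.936 = 7.864 mg/L.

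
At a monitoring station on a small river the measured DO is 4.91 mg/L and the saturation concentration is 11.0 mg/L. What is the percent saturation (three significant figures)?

44.6 % saturation

% saturation = C/C_s × 100 = 4.91/11.0 × 100 = 44.6 %.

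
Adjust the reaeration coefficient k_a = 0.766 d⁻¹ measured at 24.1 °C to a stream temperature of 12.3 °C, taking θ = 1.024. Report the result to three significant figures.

k_a ≈ 0.579 d⁻¹

k_a(T₂) = k_a(T₁) · θ^(T₂−T₁) = 0.766 × 1.024^(12.3−24.1)
= 0.766 × 1.024^-11.8 = 0.766 × 0.7559 = 0.5790 d⁻¹.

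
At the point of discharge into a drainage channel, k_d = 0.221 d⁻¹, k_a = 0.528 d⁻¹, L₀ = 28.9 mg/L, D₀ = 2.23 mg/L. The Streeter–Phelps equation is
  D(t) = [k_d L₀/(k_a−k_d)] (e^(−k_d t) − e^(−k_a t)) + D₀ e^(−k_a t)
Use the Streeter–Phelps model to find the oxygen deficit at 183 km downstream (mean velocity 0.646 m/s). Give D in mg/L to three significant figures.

D ≈ 6.79 mg/L

Travel time t = x/v = 183 km / (0.646 m/s) = 183000 m / 0.646 m/s = 283300 s = 3.279 d.
k_d L₀/(k_a−k_d) = 0.221×28.9/(0.528−0.221) = 6.387/0.3070 = 20.80 mg/L.
e^(−k_d t) = e^(−0.221×3.279) = 0.4845; e^(−k_a t) = e^(−0.528×3.279) = 0.1771.
D = 20.80 × (0.4845 − 0.1771) + 2.23 × 0.1771 = 6.396 + 0.3949 = 6.791 mg/L.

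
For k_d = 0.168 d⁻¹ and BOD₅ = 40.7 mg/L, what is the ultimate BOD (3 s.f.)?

L₀ ≈ 71.6 mg/L

BOD₅ = L₀(1 − e^(−5k_d)) ⇒ L₀ = BOD₅ / (1 − e^(−5×0.168))
= 40.7 / (1 − 0.4317) = 40.7 / 0.5683 = 71.62 mg/L.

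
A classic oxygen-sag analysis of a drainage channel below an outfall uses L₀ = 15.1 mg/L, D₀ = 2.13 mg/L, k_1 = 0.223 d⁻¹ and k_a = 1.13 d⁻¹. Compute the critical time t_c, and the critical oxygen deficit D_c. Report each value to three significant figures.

t_c ≈ 0.849 d; D_c ≈ 2.47 mg/L

At the critical point dD/dt = 0, so k_1 L₀ e^(−k_1 t) = k_a D. Substituting D(t) from the Streeter–Phelps equation and solving for t gives
t_c = ln[(k_a/k_1)(1 − D₀(k_a−k_1)/(k_1 L₀))] / (k_a−k_1).
Here k_a−k_1 = 0.9070 d⁻¹ and 1 − D₀(k_a−k_1)/(k_1 L₀) = 1 − 2.13×0.9070/(0.223×15.1) = 0.4263, so
t_c = ln(5.067 × 0.4263) / 0.9070 = 0.7701 / 0.9070 = 0.8491 d.
L(t_c) = L₀ e^(−k_1 t_c) = 15.1 × 0.8275 = 12.50 mg/L, and at the critical point k_a D_c = k_1 L, so D_c = (0.223/1.13) × 12.50 = 2.466 mg/L.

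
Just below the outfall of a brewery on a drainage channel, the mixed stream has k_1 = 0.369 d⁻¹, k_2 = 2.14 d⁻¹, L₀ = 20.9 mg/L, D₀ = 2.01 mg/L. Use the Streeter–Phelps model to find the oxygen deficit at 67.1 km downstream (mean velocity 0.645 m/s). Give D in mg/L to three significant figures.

D ≈ 2.61 mg/L

Travel time t = x/v = 67.1 km / (0.645 m/s) = 67100 m / 0.645 m/s = 104000 s = 1.204 d.
k_1 L₀/(k_2−k_1) = 0.369×20.9/(2.14−0.369) = 7.712/1.771 = 4.355 mg/L.
e^(−k_1 t) = e^(−0.369×1.204) = 0.6413; e^(−k_2 t) = e^(−2.14×1.204) = 0.07602.
D = 4.355 × (0.6413 − 0.07602) + 2.01 × 0.07602 = 2.461 + 0.1528 = 2.614 mg/L.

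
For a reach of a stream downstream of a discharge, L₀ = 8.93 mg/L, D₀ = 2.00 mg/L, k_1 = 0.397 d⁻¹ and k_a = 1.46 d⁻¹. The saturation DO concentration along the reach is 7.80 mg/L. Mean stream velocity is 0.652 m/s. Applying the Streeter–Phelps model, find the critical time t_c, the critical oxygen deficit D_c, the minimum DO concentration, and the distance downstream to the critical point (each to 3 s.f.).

At the critical point dD/dt = 0, so k_1 L₀ e^(−k_1 t) = k_a D. Substituting D(t) from the Streeter–Phelps equation and solving for t gives
t_c = ln[(k_a/k_1)(1 − D₀(k_a−k_1)/(k_1 L₀))] / (k_a−k_1).
Here k_a−k_1 = 1.063 d⁻¹ and 1 − D₀(k_a−k_1)/(k_1 L₀) = 1 − 2.00×1.063/(0.397×8.93) = 0.4003, so
t_c = ln(3.678 × 0.4003) / 1.063 = 0.3868 / 1.063 = 0.3638 d.
D_c = (k_1/k_a) L₀ e^(−k_1 t_c) = (0.397/1.46) × 8.93 × e^(−0.397×0.3638) = 0.2719 × 8.93 × 0.8655 = 2.102 mg/L.
Minimum DO = C_s − D_c = 7.80 − 2.102 = 5.698 mg/L.
x_c = v t_c = 0.652 m/s × 0.3638 d × 86400 s/d = 20500 m ≈ 20.5 km.

t_c ≈ 0.364 d; D_c ≈ 2.10 mg/L; min DO ≈ 5.70 mg/L; x_c ≈ 20.5 km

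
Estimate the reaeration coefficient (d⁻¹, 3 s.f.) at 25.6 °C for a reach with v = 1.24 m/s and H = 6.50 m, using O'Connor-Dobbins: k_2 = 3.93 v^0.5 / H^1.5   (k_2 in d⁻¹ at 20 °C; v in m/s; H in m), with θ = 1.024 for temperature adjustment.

k_2 ≈ 0.302 d⁻¹

k_2(20) = 3.93 × 1.24^0.5 / 6.50^1.5 = 3.93 × 1.114 / 16.57 = 0.2641 d⁻¹.
k_2(25.6) = 0.2641 × 1.024^(25.6−20) = 0.2641 × 1.142 = 0.3016 d⁻¹.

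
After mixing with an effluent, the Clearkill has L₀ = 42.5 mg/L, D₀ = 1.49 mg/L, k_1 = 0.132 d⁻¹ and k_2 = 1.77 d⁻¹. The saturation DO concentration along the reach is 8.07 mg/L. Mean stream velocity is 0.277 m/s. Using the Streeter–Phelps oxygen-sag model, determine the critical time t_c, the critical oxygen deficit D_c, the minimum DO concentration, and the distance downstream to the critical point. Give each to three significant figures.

t_c ≈ 1.24 d; D_c ≈ 2.69 mg/L; min DO ≈ 5.38 mg/L; x_c ≈ 29.6 km

At the critical point dD/dt = 0, so k_1 L₀ e^(−k_1 t) = k_2 D. Substituting D(t) from the Streeter–Phelps equation and solving for t gives
t_c = ln[(k_2/k_1)(1 − D₀(k_2−k_1)/(k_1 L₀))] / (k_2−k_1).
Here k_2−k_1 = 1.638 d⁻¹ and 1 − D₀(k_2−k_1)/(k_1 L₀) = 1 − 1.49×1.638/(0.132×42.5) = 0.5650, so
t_c = ln(13.41 × 0.5650) / 1.638 = 2.025 / 1.638 = 1.236 d.
L(t_c) = L₀ e^(−k_1 t_c) = 42.5 × 0.8494 = 36.10 mg/L, and at the critical point k_2 D_c = k_1 L, so D_c = (0.132/1.77) × 36.10 = 2.692 mg/L.
Minimum DO = C_s − D_c = 8.07 − 2.692 = 5.378 mg/L.
x_c = v t_c = 0.277 m/s × 1.236 d × 86400 s/d = 29590 m ≈ 29.6 km.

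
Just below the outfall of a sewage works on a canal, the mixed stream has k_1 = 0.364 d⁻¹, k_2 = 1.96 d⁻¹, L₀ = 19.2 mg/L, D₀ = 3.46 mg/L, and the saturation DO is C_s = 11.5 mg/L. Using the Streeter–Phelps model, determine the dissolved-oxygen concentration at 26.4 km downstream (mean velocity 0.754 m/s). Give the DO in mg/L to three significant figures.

DO ≈ 8.14 mg/L

Travel time t = x/v = 26.4 km / (0.754 m/s) = 26400 m / 0.754 m/s = 35010 s = 0.4052 d.
k_1 L₀/(k_2−k_1) = 0.364×19.2/(1.96−0.364) = 6.989/1.596 = 4.379 mg/L.
e^(−k_1 t) = e^(−0.364×0.4052) = 0.8629; e^(−k_2 t) = e^(−1.96×0.4052) = 0.4519.
D = 4.379 × (0.8629 − 0.4519) + 3.46 × 0.4519 = 1.800 + 1.564 = 3.363 mg/L.
DO = C_s − D = 11.5 − 3.363 = 8.137 mg/L.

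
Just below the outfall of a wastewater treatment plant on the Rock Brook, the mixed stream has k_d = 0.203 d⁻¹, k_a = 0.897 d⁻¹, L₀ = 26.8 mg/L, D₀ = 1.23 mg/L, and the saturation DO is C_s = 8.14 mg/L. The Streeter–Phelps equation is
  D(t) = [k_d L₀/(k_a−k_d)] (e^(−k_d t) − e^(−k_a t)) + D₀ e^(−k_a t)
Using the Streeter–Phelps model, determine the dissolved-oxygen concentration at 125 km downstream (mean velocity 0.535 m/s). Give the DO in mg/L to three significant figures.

DO ≈ 4.20 mg/L

Travel time t = x/v = 125 km / (0.535 m/s) = 125000 m / 0.535 m/s = 233600 s = 2.704 d.
k_d L₀/(k_a−k_d) = 0.203×26.8/(0.897−0.203) = 5.440/0.6940 = 7.839 mg/L.
e^(−k_d t) = e^(−0.203×2.704) = 0.5776; e^(−k_a t) = e^(−0.897×2.704) = 0.08842.
D = 7.839 × (0.5776 − 0.08842) + 1.23 × 0.08842 = 3.834 + 0.1088 = 3.943 mg/L.
DO = C_s − D = 8.14 − 3.943 = 4.197 mg/L.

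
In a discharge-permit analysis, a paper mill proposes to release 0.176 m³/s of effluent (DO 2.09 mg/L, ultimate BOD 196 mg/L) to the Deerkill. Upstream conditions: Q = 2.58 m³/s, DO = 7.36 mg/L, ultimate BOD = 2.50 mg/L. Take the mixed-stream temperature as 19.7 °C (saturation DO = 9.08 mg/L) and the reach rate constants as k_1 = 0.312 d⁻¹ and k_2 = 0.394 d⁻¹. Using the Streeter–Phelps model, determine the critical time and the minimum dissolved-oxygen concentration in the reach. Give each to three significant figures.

t_c ≈ 2.39 d; minimum DO ≈ 3.51 mg/L

Mixed DO = (2.58×7.36 + 0.176×2.09)/(2.58+0.176) = 19.36/2.756 = 7.023 mg/L.
Mixed L₀ = (2.58×2.50 + 0.176×196)/(2.756) = 40.95/2.756 = 14.86 mg/L.
Initial deficit D₀ = C_s − DO₀ = 9.08 − 7.023 = 2.057 mg/L.
t_c = (1/0.08200) ln[(0.394/0.312)(1 − 2.057×0.08200/(0.312×14.86))] = 12.20 × ln(1.217) = 2.394 d.
D_c = (0.312/0.394) × 14.86 × e^(−0.312×2.394) = 0.7919 × 14.86 × 0.4739 = 5.575 mg/L.
Minimum DO = 9.08 − 5.575 = 3.505 mg/L.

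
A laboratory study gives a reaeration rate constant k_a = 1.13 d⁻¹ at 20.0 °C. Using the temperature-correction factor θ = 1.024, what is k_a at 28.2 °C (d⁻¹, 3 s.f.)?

k_a ≈ 1.37 d⁻¹

k_a(T₂) = k_a(T₁) · θ^(T₂−T₁) = 1.13 × 1.024^(28.2−20.0)
= 1.13 × 1.024^8.20 = 1.13 × 1.215 = 1.373 d⁻¹.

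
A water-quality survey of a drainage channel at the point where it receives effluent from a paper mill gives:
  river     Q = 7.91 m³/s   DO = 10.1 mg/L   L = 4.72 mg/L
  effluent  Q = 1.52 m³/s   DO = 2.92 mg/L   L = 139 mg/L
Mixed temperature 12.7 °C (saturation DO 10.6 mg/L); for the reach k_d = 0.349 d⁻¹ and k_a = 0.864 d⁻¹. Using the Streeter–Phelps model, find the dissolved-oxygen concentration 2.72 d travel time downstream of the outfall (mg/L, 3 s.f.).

Mixed DO = (7.91×10.1 + 1.52×2.92)/(7.91+1.52) = 84.33/9.430 = 8.943 mg/L.
Mixed L₀ = (7.91×4.72 + 1.52×139)/(9.430) = 248.6/9.430 = 26.36 mg/L.
Initial deficit D₀ = C_s − DO₀ = 10.6 − 8.943 = 1.657 mg/L.
D(2.72) = [0.349×26.36/(0.864−0.349)](e^(−0.349×2.72) − e^(−0.864×2.72)) + 1.657 e^(−0.864×2.72)
= 17.87 × (0.3870 − 0.09536) + 1.657 × 0.09536 = 5.369 mg/L.
DO = 10.6 − 5.369 = 5.231 mg/L.

DO ≈ 5.23 mg/L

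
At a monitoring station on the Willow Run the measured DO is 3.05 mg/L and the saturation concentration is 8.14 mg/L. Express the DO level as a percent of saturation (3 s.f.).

37.5 % saturation

% saturation = C/C_s × 100 = 3.05/8.14 × 100 = 37.5 %.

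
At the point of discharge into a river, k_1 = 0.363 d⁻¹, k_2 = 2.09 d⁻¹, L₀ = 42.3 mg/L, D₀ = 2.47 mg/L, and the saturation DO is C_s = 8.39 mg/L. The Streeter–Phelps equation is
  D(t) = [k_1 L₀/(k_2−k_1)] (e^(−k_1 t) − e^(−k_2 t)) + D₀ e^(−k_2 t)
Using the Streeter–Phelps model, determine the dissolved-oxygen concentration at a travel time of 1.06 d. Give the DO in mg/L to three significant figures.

DO ≈ 3.04 mg/L

k_1 L₀/(k_2−k_1) = 0.363×42.3/(2.09−0.363) = 15.35/1.727 = 8.891 mg/L.
e^(−k_1 t) = e^(−0.363×1.060) = 0.6806; e^(−k_2 t) = e^(−2.09×1.060) = 0.1091.
D = 8.891 × (0.6806 − 0.1091) + 2.47 × 0.1091 = 5.081 + 0.2695 = 5.351 mg/L.
DO = C_s − D = 8.39 − 5.351 = 3.039 mg/L.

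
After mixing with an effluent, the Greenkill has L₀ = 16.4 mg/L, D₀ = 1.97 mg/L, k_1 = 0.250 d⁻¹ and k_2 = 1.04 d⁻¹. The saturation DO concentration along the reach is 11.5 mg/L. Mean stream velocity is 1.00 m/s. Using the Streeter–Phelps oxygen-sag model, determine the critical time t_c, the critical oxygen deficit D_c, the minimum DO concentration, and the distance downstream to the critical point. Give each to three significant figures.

t_c ≈ 1.20 d; D_c ≈ 2.92 mg/L; min DO ≈ 8.58 mg/L; x_c ≈ 104 km

With k_2/k_1 = 4.160 and 1 − D₀(k_2−k_1)/(k_1 L₀) = 0.6204,
t_c = ln(4.160 × 0.6204) / (1.04 − 0.250) = ln(2.581) / 0.7900 = 0.9481/0.7900 = 1.200 d.
D_c = (k_1/k_2) L₀ e^(−k_1 t_c) = (0.250/1.04) × 16.4 × e^(−0.250×1.200) = 0.2404 × 16.4 × 0.7408 = 2.920 mg/L.
Minimum DO = C_s − D_c = 11.5 − 2.920 = 8.580 mg/L.
x_c = v t_c = 1.00 m/s × 1.200 d × 86400 s/d = 103700 m ≈ 104 km.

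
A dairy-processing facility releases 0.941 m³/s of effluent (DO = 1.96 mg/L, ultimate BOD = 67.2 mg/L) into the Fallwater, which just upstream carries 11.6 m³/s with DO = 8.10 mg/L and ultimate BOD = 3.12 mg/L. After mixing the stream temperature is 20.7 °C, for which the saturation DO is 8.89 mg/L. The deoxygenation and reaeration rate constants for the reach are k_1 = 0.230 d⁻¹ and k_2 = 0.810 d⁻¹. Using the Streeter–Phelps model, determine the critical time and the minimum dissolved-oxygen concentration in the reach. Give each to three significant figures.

t_c ≈ 1.30 d; minimum DO ≈ 7.22 mg/L

Mixed DO = (11.6×8.10 + 0.941×1.96)/(11.6+0.941) = 95.80/12.54 = 7.639 mg/L.
Mixed L₀ = (11.6×3.12 + 0.941×67.2)/(12.54) = 99.43/12.54 = 7.928 mg/L.
Initial deficit D₀ = C_s − DO₀ = 8.89 − 7.639 = 1.251 mg/L.
t_c = (1/0.5800) ln[(0.810/0.230)(1 − 1.251×0.5800/(0.230×7.928))] = 1.724 × ln(2.121) = 1.296 d.
D_c = (0.230/0.810) × 7.928 × e^(−0.230×1.296) = 0.2840 × 7.928 × 0.7422 = 1.671 mg/L.
Minimum DO = 8.89 − 1.671 = 7.219 mg/L.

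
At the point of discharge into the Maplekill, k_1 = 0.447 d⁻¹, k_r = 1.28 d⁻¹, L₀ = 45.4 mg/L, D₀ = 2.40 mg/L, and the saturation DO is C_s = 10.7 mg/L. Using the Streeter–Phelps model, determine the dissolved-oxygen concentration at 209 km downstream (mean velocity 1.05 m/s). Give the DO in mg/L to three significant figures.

DO ≈ 3.15 mg/L

Travel time t = x/v = 209 km / (1.05 m/s) = 209000 m / 1.05 m/s = 199000 s = 2.304 d.
k_1 L₀/(k_r−k_1) = 0.447×45.4/(1.28−0.447) = 20.29/0.8330 = 24.36 mg/L.
e^(−k_1 t) = e^(−0.447×2.304) = 0.3571; e^(−k_r t) = e^(−1.28×2.304) = 0.05240.
D = 24.36 × (0.3571 − 0.05240) + 2.40 × 0.05240 = 7.423 + 0.1258 = 7.548 mg/L.
DO = C_s − D = 10.7 − 7.548 = 3.152 mg/L.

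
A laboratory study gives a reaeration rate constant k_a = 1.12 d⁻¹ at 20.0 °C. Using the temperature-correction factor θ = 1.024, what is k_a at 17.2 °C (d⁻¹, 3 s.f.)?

k_a(T₂) = k_a(T₁) · θ^(T₂−T₁) = 1.12 × 1.024^(17.2−20.0)
= 1.12 × 1.024^-2.80 = 1.12 × 0.9358 = 1.048 d⁻¹.

k_a ≈ 1.05 d⁻¹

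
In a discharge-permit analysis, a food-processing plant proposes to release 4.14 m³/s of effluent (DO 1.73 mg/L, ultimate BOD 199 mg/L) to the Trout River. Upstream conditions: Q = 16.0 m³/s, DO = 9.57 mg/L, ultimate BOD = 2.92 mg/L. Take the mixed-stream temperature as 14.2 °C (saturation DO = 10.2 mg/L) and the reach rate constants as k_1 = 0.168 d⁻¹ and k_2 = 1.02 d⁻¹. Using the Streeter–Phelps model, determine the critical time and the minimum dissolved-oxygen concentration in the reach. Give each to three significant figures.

t_c ≈ 1.76 d; minimum DO ≈ 4.90 mg/L

Mixed DO = (16.0×9.57 + 4.14×1.73)/(16.0+4.14) = 160.3/20.14 = 7.958 mg/L.
Mixed L₀ = (16.0×2.92 + 4.14×199)/(20.14) = 870.6/20.14 = 43.23 mg/L.
Initial deficit D₀ = C_s − DO₀ = 10.2 − 7.958 = 2.242 mg/L.
t_c = (1/0.8520) ln[(1.02/0.168)(1 − 2.242×0.8520/(0.168×43.23))] = 1.174 × ln(4.475) = 1.759 d.
D_c = (0.168/1.02) × 43.23 × e^(−0.168×1.759) = 0.1647 × 43.23 × 0.7442 = 5.298 mg/L.
Minimum DO = 10.2 − 5.298 = 4.902 mg/L.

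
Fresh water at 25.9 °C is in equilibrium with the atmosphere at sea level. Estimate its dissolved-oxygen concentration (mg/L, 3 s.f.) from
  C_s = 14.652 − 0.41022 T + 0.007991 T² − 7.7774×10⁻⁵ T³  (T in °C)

C_s ≈ 8.04 mg/L

C_s = 14.652 − 0.41022×25.9 + 0.007991×25.9² − 7.7774×10⁻⁵×25.9³ = 8.037 mg/L.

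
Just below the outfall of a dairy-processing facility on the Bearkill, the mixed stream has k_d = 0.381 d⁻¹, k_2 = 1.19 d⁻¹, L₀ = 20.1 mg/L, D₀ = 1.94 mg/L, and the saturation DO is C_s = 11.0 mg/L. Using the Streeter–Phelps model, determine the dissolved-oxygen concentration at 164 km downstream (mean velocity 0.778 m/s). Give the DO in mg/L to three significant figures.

DO ≈ 7.68 mg/L

Travel time t = x/v = 164 km / (0.778 m/s) = 164000 m / 0.778 m/s = 210800 s = 2.440 d.
k_d L₀/(k_2−k_d) = 0.381×20.1/(1.19−0.381) = 7.658/0.8090 = 9.466 mg/L.
e^(−k_d t) = e^(−0.381×2.440) = 0.3947; e^(−k_2 t) = e^(−1.19×2.440) = 0.05484.
D = 9.466 × (0.3947 − 0.05484) + 1.94 × 0.05484 = 3.217 + 0.1064 = 3.324 mg/L.
DO = C_s − D = 11.0 − 3.324 = 7.676 mg/L.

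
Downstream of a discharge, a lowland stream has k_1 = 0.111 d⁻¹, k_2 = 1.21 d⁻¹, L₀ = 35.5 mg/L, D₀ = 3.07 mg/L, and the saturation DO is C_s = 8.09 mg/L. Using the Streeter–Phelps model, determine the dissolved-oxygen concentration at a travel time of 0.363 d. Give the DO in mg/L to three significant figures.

k_1 L₀/(k_2−k_1) = 0.111×35.5/(1.21−0.111) = 3.941/1.099 = 3.586 mg/L.
e^(−k_1 t) = e^(−0.111×0.3630) = 0.9605; e^(−k_2 t) = e^(−1.21×0.3630) = 0.6445.
D = 3.586 × (0.9605 − 0.6445) + 3.07 × 0.6445 = 1.133 + 1.979 = 3.112 mg/L.
DO = C_s − D = 8.09 − 3.112 = 4.978 mg/L.

DO ≈ 4.98 mg/L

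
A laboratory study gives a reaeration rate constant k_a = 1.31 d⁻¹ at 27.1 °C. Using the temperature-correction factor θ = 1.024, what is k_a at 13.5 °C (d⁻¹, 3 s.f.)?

k_a(T₂) = k_a(T₁) · θ^(T₂−T₁) = 1.31 × 1.024^(13.5−27.1)
= 1.31 × 1.024^-13.6 = 1.31 × 0.7243 = 0.9488 d⁻¹.

k_a ≈ 0.949 d⁻¹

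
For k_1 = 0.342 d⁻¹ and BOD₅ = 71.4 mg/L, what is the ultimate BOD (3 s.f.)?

L₀ ≈ 87.2 mg/L

BOD₅ = L₀(1 − e^(−5k_1)) ⇒ L₀ = BOD₅ / (1 − e^(−5×0.342))
= 71.4 / (1 − 0.1809) = 71.4 / 0.8191 = 87.17 mg/L.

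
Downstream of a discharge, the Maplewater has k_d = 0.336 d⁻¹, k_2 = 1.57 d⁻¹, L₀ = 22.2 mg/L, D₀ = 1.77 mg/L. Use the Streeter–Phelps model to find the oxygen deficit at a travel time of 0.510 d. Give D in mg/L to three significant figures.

D ≈ 3.17 mg/L

k_d L₀/(k_2−k_d) = 0.336×22.2/(1.57−0.336) = 7.459/1.234 = 6.045 mg/L.
e^(−k_d t) = e^(−0.336×0.5100) = 0.8425; e^(−k_2 t) = e^(−1.57×0.5100) = 0.4490.
D = 6.045 × (0.8425 − 0.4490) + 1.77 × 0.4490 = 2.379 + 0.7948 = 3.173 mg/L.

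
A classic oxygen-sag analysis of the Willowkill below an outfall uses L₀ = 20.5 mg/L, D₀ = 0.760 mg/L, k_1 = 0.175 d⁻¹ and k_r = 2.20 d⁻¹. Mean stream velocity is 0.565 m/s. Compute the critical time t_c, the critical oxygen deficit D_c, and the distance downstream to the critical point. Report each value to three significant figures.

With k_r/k_1 = 12.57 and 1 − D₀(k_r−k_1)/(k_1 L₀) = 0.5710,
t_c = ln(12.57 × 0.5710) / (2.20 − 0.175) = ln(7.178) / 2.025 = 1.971/2.025 = 0.9734 d.
L(t_c) = L₀ e^(−k_1 t_c) = 20.5 × 0.8434 = 17.29 mg/L, and at the critical point k_r D_c = k_1 L, so D_c = (0.175/2.20) × 17.29 = 1.375 mg/L.
x_c = v t_c = 0.565 m/s × 0.9734 d × 86400 s/d = 47520 m ≈ 47.5 km.

t_c ≈ 0.973 d; D_c ≈ 1.38 mg/L; x_c ≈ 47.5 km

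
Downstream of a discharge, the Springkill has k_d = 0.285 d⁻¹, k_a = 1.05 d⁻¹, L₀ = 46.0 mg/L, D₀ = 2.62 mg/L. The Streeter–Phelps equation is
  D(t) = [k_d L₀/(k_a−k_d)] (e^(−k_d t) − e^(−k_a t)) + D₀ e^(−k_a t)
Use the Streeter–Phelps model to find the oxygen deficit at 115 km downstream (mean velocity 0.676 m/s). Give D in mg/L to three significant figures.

Travel time t = x/v = 115 km / (0.676 m/s) = 115000 m / 0.676 m/s = 170100 s = 1.969 d.
k_d L₀/(k_a−k_d) = 0.285×46.0/(1.05−0.285) = 13.11/0.7650 = 17.14 mg/L.
e^(−k_d t) = e^(−0.285×1.969) = 0.5706; e^(−k_a t) = e^(−1.05×1.969) = 0.1265.
D = 17.14 × (0.5706 − 0.1265) + 2.62 × 0.1265 = 7.610 + 0.3315 = 7.941 mg/L.

D ≈ 7.94 mg/L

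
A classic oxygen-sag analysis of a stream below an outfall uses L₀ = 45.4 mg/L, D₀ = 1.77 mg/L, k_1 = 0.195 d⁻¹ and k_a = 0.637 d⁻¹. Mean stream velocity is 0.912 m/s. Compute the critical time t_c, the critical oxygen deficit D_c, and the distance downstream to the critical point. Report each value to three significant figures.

t_c = [1/(k_a−k_1)] ln[(k_a/k_1)(1 − D₀(k_a−k_1)/(k_1 L₀))]
= [1/(0.637−0.195)] ln[(0.637/0.195)(1 − 1.77×0.4420/(0.195×45.4))]
= (1/0.4420) ln[3.267 × 0.9116] = 2.262 × ln(2.978) = 2.262 × 1.091 = 2.469 d.
L(t_c) = L₀ e^(−k_1 t_c) = 45.4 × 0.6179 = 28.05 mg/L, and at the critical point k_a D_c = k_1 L, so D_c = (0.195/0.637) × 28.05 = 8.588 mg/L.
x_c = v t_c = 0.912 m/s × 2.469 d × 86400 s/d = 194500 m ≈ 195 km.

t_c ≈ 2.47 d; D_c ≈ 8.59 mg/L; x_c ≈ 195 km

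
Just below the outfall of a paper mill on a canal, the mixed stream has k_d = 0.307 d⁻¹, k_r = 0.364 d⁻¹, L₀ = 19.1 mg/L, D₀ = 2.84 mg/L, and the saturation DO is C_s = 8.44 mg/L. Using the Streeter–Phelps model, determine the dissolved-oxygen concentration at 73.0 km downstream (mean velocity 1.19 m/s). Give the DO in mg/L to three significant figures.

DO ≈ 2.97 mg/L

Travel time t = x/v = 73.0 km / (1.19 m/s) = 73000 m / 1.19 m/s = 61340 s = 0.7100 d.
k_d L₀/(k_r−k_d) = 0.307×19.1/(0.364−0.307) = 5.864/0.05700 = 102.9 mg/L.
e^(−k_d t) = e^(−0.307×0.7100) = 0.8041; e^(−k_r t) = e^(−0.364×0.7100) = 0.7723.
D = 102.9 × (0.8041 − 0.7723) + 2.84 × 0.7723 = 3.281 + 2.193 = 5.474 mg/L.
DO = C_s − D = 8.44 − 5.474 = 2.966 mg/L.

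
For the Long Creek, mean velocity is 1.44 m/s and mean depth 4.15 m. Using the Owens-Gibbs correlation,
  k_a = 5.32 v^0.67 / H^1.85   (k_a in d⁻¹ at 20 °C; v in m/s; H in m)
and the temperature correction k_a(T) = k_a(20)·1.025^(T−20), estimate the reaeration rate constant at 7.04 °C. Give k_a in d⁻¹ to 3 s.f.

k_a(20) = 5.32 × 1.44^0.67 / 4.15^1.85 = 5.32 × 1.277 / 13.91 = 0.4882 d⁻¹.
k_a(7.04) = 0.4882 × 1.025^(7.04−20) = 0.4882 × 0.7261 = 0.3545 d⁻¹.

k_a ≈ 0.355 d⁻¹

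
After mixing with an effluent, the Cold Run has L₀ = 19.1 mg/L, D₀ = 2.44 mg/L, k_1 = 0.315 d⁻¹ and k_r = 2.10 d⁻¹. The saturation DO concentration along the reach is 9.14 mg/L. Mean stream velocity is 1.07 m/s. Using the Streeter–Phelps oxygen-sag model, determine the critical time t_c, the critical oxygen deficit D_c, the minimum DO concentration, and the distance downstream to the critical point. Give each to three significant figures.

With k_r/k_1 = 6.667 and 1 − D₀(k_r−k_1)/(k_1 L₀) = 0.2761,
t_c = ln(6.667 × 0.2761) / (2.10 − 0.315) = ln(1.841) / 1.785 = 0.6101/1.785 = 0.3418 d.
D_c = (k_1/k_r) L₀ e^(−k_1 t_c) = (0.315/2.10) × 19.1 × e^(−0.315×0.3418) = 0.1500 × 19.1 × 0.8979 = 2.573 mg/L.
Minimum DO = C_s − D_c = 9.14 − 2.573 = 6.567 mg/L.
x_c = v t_c = 1.07 m/s × 0.3418 d × 86400 s/d = 31600 m ≈ 31.6 km.

t_c ≈ 0.342 d; D_c ≈ 2.57 mg/L; min DO ≈ 6.57 mg/L; x_c ≈ 31.6 km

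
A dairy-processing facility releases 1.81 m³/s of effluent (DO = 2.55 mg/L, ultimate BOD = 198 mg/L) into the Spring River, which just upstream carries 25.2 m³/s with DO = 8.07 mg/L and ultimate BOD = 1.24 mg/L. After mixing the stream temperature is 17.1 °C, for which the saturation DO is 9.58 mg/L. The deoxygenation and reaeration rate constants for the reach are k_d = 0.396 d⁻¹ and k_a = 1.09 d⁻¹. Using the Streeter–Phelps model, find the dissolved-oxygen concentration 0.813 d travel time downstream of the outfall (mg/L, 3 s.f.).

DO ≈ 6.23 mg/L

Mixed DO = (25.2×8.07 + 1.81×2.55)/(25.2+1.81) = 208.0/27.01 = 7.700 mg/L.
Mixed L₀ = (25.2×1.24 + 1.81×198)/(27.01) = 389.6/27.01 = 14.43 mg/L.
Initial deficit D₀ = C_s − DO₀ = 9.58 − 7.700 = 1.880 mg/L.
D(0.813) = [0.396×14.43/(1.09−0.396)](e^(−0.396×0.813) − e^(−1.09×0.813)) + 1.880 e^(−1.09×0.813)
= 8.231 × (0.7247 − 0.4122) + 1.880 × 0.4122 = 3.347 mg/L.
DO = 9.58 − 3.347 = 6.233 mg/L.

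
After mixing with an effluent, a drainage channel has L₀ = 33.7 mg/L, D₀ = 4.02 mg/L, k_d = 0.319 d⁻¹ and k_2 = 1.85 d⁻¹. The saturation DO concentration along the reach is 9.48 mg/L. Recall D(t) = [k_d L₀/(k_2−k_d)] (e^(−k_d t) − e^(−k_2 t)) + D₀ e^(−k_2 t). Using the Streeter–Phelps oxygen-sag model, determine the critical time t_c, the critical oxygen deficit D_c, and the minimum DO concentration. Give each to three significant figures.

t_c ≈ 0.593 d; D_c ≈ 4.81 mg/L; min DO ≈ 4.67 mg/L

With k_2/k_d = 5.799 and 1 − D₀(k_2−k_d)/(k_d L₀) = 0.4275,
t_c = ln(5.799 × 0.4275) / (1.85 − 0.319) = ln(2.479) / 1.531 = 0.9079/1.531 = 0.5930 d.
D_c = (k_d/k_2) L₀ e^(−k_d t_c) = (0.319/1.85) × 33.7 × e^(−0.319×0.5930) = 0.1724 × 33.7 × 0.8276 = 4.809 mg/L.
Minimum DO = C_s − D_c = 9.48 − 4.809 = 4.671 mg/L.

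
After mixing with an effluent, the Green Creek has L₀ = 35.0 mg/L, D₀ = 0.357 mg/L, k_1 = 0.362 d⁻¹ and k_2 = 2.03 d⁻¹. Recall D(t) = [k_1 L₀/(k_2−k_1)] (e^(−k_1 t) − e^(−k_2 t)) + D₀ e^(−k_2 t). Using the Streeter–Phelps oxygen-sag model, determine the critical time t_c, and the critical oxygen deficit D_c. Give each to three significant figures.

At the critical point dD/dt = 0, so k_1 L₀ e^(−k_1 t) = k_2 D. Substituting D(t) from the Streeter–Phelps equation and solving for t gives
t_c = ln[(k_2/k_1)(1 − D₀(k_2−k_1)/(k_1 L₀))] / (k_2−k_1).
Here k_2−k_1 = 1.668 d⁻¹ and 1 − D₀(k_2−k_1)/(k_1 L₀) = 1 − 0.357×1.668/(0.362×35.0) = 0.9530, so
t_c = ln(5.608 × 0.9530) / 1.668 = 1.676 / 1.668 = 1.005 d.
D_c = (k_1/k_2) L₀ e^(−k_1 t_c) = (0.362/2.03) × 35.0 × e^(−0.362×1.005) = 0.1783 × 35.0 × 0.6951 = 4.338 mg/L.

t_c ≈ 1.00 d; D_c ≈ 4.34 mg/L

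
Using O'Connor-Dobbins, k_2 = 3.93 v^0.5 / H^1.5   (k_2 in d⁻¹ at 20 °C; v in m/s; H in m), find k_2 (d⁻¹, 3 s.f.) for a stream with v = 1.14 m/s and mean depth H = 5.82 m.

k_2 = 3.93 × 1.14^0.5 / 5.82^1.5 = 3.93 × 1.068 / 14.04 = 0.2989 d⁻¹.

k_2 ≈ 0.299 d⁻¹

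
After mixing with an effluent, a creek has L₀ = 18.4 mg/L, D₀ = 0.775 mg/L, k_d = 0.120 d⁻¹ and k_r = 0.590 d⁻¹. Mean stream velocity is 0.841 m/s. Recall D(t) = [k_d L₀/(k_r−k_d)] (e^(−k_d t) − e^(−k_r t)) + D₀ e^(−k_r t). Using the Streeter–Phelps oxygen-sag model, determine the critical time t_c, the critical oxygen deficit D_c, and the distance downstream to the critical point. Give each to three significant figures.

t_c ≈ 3.00 d; D_c ≈ 2.61 mg/L; x_c ≈ 218 km

At the critical point dD/dt = 0, so k_d L₀ e^(−k_d t) = k_r D. Substituting D(t) from the Streeter–Phelps equation and solving for t gives
t_c = ln[(k_r/k_d)(1 − D₀(k_r−k_d)/(k_d L₀))] / (k_r−k_d).
Here k_r−k_d = 0.4700 d⁻¹ and 1 − D₀(k_r−k_d)/(k_d L₀) = 1 − 0.775×0.4700/(0.120×18.4) = 0.8350, so
t_c = ln(4.917 × 0.8350) / 0.4700 = 1.412 / 0.4700 = 3.005 d.
D_c = (k_d/k_r) L₀ e^(−k_d t_c) = (0.120/0.590) × 18.4 × e^(−0.120×3.005) = 0.2034 × 18.4 × 0.6973 = 2.609 mg/L.
x_c = v t_c = 0.841 m/s × 3.005 d × 86400 s/d = 218300 m ≈ 218 km.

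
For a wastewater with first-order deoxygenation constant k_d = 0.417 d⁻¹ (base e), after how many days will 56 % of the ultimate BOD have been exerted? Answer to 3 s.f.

t ≈ 1.97 d

y/L₀ = 1 − e^(−k_d t) = 0.56 ⇒ e^(−k_d t) = 0.440
t = −ln(0.440) / 0.417 = 0.8210 / 0.417 = 1.969 d.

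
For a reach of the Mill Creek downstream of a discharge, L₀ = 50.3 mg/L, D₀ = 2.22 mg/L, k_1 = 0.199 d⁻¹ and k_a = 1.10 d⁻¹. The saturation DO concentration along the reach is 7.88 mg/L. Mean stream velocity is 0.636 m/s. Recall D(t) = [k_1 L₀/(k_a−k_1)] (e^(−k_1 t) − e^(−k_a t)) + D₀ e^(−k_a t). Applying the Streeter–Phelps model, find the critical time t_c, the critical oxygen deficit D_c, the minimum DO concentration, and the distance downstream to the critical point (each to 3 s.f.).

With k_a/k_1 = 5.528 and 1 − D₀(k_a−k_1)/(k_1 L₀) = 0.8002,
t_c = ln(5.528 × 0.8002) / (1.10 − 0.199) = ln(4.423) / 0.9010 = 1.487/0.9010 = 1.650 d.
L(t_c) = L₀ e^(−k_1 t_c) = 50.3 × 0.7201 = 36.22 mg/L, and at the critical point k_a D_c = k_1 L, so D_c = (0.199/1.10) × 36.22 = 6.553 mg/L.
Minimum DO = C_s − D_c = 7.88 − 6.553 = 1.327 mg/L.
x_c = v t_c = 0.636 m/s × 1.650 d × 86400 s/d = 90680 m ≈ 90.7 km.

t_c ≈ 1.65 d; D_c ≈ 6.55 mg/L; min DO ≈ 1.33 mg/L; x_c ≈ 90.7 km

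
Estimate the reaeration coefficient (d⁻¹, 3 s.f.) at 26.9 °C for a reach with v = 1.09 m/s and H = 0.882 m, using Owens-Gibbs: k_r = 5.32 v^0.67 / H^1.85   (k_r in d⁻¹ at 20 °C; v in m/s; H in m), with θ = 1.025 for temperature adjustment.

k_r ≈ 8.43 d⁻¹

k_r(20) = 5.32 × 1.09^0.67 / 0.882^1.85 = 5.32 × 1.059 / 0.7927 = 7.110 d⁻¹.
k_r(26.9) = 7.110 × 1.025^(26.9−20) = 7.110 × 1.186 = 8.431 d⁻¹.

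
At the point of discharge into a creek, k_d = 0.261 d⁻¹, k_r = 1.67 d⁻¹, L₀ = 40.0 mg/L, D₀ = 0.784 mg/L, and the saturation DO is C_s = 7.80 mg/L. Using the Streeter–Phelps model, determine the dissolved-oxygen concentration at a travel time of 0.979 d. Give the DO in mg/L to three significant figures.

DO ≈ 3.35 mg/L

k_d L₀/(k_r−k_d) = 0.261×40.0/(1.67−0.261) = 10.44/1.409 = 7.410 mg/L.
e^(−k_d t) = e^(−0.261×0.9790) = 0.7745; e^(−k_r t) = e^(−1.67×0.9790) = 0.1950.
D = 7.410 × (0.7745 − 0.1950) + 0.784 × 0.1950 = 4.294 + 0.1529 = 4.447 mg/L.
DO = C_s − D = 7.80 − 4.447 = 3.353 mg/L.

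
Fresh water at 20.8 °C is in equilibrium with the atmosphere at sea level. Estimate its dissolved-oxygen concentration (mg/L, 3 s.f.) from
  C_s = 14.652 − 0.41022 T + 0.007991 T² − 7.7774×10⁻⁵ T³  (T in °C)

C_s ≈ 8.88 mg/L

C_s = 14.652 − 0.41022×20.8 + 0.007991×20.8² − 7.7774×10⁻⁵×20.8³ = 8.877 mg/L.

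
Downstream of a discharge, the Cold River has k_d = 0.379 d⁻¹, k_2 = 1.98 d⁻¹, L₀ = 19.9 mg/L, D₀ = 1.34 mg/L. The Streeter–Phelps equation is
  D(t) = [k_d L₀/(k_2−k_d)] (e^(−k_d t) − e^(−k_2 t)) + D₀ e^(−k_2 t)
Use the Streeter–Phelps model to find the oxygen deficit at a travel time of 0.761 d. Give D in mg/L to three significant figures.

k_d L₀/(k_2−k_d) = 0.379×19.9/(1.98−0.379) = 7.542/1.601 = 4.711 mg/L.
e^(−k_d t) = e^(−0.379×0.7610) = 0.7494; e^(−k_2 t) = e^(−1.98×0.7610) = 0.2216.
D = 4.711 × (0.7494 − 0.2216) + 1.34 × 0.2216 = 2.487 + 0.2970 = 2.783 mg/L.

D ≈ 2.78 mg/L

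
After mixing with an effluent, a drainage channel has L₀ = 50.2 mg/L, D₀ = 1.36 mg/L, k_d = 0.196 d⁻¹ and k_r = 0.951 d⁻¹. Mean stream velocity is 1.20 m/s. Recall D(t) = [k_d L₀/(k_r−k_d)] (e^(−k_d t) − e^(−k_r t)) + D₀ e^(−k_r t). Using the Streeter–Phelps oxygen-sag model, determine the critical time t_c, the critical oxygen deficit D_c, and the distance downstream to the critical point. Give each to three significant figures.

At the critical point dD/dt = 0, so k_d L₀ e^(−k_d t) = k_r D. Substituting D(t) from the Streeter–Phelps equation and solving for t gives
t_c = ln[(k_r/k_d)(1 − D₀(k_r−k_d)/(k_d L₀))] / (k_r−k_d).
Here k_r−k_d = 0.7550 d⁻¹ and 1 − D₀(k_r−k_d)/(k_d L₀) = 1 − 1.36×0.7550/(0.196×50.2) = 0.8956, so
t_c = ln(4.852 × 0.8956) / 0.7550 = 1.469 / 0.7550 = 1.946 d.
L(t_c) = L₀ e^(−k_d t_c) = 50.2 × 0.6829 = 34.28 mg/L, and at the critical point k_r D_c = k_d L, so D_c = (0.196/0.951) × 34.28 = 7.065 mg/L.
x_c = v t_c = 1.20 m/s × 1.946 d × 86400 s/d = 201800 m ≈ 202 km.

t_c ≈ 1.95 d; D_c ≈ 7.07 mg/L; x_c ≈ 202 km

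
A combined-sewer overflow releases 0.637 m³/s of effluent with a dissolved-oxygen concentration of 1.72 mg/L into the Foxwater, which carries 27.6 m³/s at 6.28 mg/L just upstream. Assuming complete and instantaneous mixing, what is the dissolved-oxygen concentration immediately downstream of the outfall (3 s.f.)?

6.18 mg/L

Flow-weighted mixing: C = (Q_r C_r + Q_w C_w)/(Q_r + Q_w)
= (27.6×6.28 + 0.637×1.72)/(27.6 + 0.637) = 174.4/28.24 = 6.177 mg/L.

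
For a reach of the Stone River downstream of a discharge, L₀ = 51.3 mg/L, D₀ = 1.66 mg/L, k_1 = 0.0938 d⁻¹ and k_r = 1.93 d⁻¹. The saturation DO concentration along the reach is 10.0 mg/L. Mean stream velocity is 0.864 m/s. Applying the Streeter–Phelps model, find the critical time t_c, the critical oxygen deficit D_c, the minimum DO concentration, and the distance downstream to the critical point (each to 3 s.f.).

At the critical point dD/dt = 0, so k_1 L₀ e^(−k_1 t) = k_r D. Substituting D(t) from the Streeter–Phelps equation and solving for t gives
t_c = ln[(k_r/k_1)(1 − D₀(k_r−k_1)/(k_1 L₀))] / (k_r−k_1).
Here k_r−k_1 = 1.836 d⁻¹ and 1 − D₀(k_r−k_1)/(k_1 L₀) = 1 − 1.66×1.836/(0.0938×51.3) = 0.3666, so
t_c = ln(20.58 × 0.3666) / 1.836 = 2.021 / 1.836 = 1.100 d.
L(t_c) = L₀ e^(−k_1 t_c) = 51.3 × 0.9019 = 46.27 mg/L, and at the critical point k_r D_c = k_1 L, so D_c = (0.0938/1.93) × 46.27 = 2.249 mg/L.
Minimum DO = C_s − D_c = 10.0 − 2.249 = 7.751 mg/L.
x_c = v t_c = 0.864 m/s × 1.100 d × 86400 s/d = 82140 m ≈ 82.1 km.

t_c ≈ 1.10 d; D_c ≈ 2.25 mg/L; min DO ≈ 7.75 mg/L; x_c ≈ 82.1 km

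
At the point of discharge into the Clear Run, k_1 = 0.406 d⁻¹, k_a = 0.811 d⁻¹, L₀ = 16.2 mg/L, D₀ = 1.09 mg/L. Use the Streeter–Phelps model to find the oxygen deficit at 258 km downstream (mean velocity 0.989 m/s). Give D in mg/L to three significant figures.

D ≈ 3.46 mg/L

Travel time t = x/v = 258 km / (0.989 m/s) = 258000 m / 0.989 m/s = 260900 s = 3.019 d.
k_1 L₀/(k_a−k_1) = 0.406×16.2/(0.811−0.406) = 6.577/0.4050 = 16.24 mg/L.
e^(−k_1 t) = e^(−0.406×3.019) = 0.2935; e^(−k_a t) = e^(−0.811×3.019) = 0.08641.
D = 16.24 × (0.2935 − 0.08641) + 1.09 × 0.08641 = 3.363 + 0.09419 = 3.458 mg/L.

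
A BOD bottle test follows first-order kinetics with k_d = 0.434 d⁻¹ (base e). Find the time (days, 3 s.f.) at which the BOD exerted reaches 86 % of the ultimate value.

y/L₀ = 1 − e^(−k_d t) = 0.86 ⇒ e^(−k_d t) = 0.140
t = −ln(0.140) / 0.434 = 1.966 / 0.434 = 4.530 d.

t ≈ 4.53 d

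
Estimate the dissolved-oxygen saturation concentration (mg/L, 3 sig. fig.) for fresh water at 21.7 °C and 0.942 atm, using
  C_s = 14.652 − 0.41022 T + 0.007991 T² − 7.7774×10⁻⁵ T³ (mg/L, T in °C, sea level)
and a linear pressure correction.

C_s ≈ 8.21 mg/L

At sea level: C_s = 14.652 − 0.41022×21.7 + 0.007991×21.7² − 7.7774×10⁻⁵×21.7³ = 8.718 mg/L.
Pressure correction: C_s' = 8.718 × 0.942 = 8.213 mg/L.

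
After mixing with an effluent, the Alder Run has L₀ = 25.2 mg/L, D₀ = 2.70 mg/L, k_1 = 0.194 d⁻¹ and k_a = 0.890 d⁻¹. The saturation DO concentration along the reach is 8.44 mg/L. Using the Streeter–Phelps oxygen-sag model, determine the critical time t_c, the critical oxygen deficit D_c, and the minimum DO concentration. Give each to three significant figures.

t_c ≈ 1.49 d; D_c ≈ 4.11 mg/L; min DO ≈ 4.33 mg/L

At the critical point dD/dt = 0, so k_1 L₀ e^(−k_1 t) = k_a D. Substituting D(t) from the Streeter–Phelps equation and solving for t gives
t_c = ln[(k_a/k_1)(1 − D₀(k_a−k_1)/(k_1 L₀))] / (k_a−k_1).
Here k_a−k_1 = 0.6960 d⁻¹ and 1 − D₀(k_a−k_1)/(k_1 L₀) = 1 − 2.70×0.6960/(0.194×25.2) = 0.6156, so
t_c = ln(4.588 × 0.6156) / 0.6960 = 1.038 / 0.6960 = 1.492 d.
L(t_c) = L₀ e^(−k_1 t_c) = 25.2 × 0.7487 = 18.87 mg/L, and at the critical point k_a D_c = k_1 L, so D_c = (0.194/0.890) × 18.87 = 4.113 mg/L.
Minimum DO = C_s − D_c = 8.44 − 4.113 = 4.327 mg/L.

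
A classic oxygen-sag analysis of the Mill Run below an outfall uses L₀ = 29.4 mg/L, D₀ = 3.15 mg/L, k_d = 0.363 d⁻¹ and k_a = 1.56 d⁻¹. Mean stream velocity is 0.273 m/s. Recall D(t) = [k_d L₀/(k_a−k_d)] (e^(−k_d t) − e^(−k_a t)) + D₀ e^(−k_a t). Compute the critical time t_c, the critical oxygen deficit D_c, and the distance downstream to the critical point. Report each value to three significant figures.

With k_a/k_d = 4.298 and 1 − D₀(k_a−k_d)/(k_d L₀) = 0.6467,
t_c = ln(4.298 × 0.6467) / (1.56 − 0.363) = ln(2.779) / 1.197 = 1.022/1.197 = 0.8539 d.
L(t_c) = L₀ e^(−k_d t_c) = 29.4 × 0.7335 = 21.56 mg/L, and at the critical point k_a D_c = k_d L, so D_c = (0.363/1.56) × 21.56 = 5.018 mg/L.
x_c = v t_c = 0.273 m/s × 0.8539 d × 86400 s/d = 20140 m ≈ 20.1 km.

t_c ≈ 0.854 d; D_c ≈ 5.02 mg/L; x_c ≈ 20.1 km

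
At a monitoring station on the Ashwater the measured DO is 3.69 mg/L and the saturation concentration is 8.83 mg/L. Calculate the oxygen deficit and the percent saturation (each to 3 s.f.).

D ≈ 5.14 mg/L; 41.8 % saturation

D = C_s − C = 8.83 − 3.69 = 5.14 mg/L.
% saturation = 3.69/8.83 × 100 = 41.8 %.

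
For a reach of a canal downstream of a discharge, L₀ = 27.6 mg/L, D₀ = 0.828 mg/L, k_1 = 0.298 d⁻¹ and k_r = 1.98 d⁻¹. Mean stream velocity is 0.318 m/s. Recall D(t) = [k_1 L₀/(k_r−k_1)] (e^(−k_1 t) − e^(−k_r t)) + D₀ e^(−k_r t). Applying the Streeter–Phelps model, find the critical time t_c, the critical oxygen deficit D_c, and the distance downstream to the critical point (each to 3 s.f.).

t_c ≈ 1.02 d; D_c ≈ 3.07 mg/L; x_c ≈ 27.9 km

t_c = [1/(k_r−k_1)] ln[(k_r/k_1)(1 − D₀(k_r−k_1)/(k_1 L₀))]
= [1/(1.98−0.298)] ln[(1.98/0.298)(1 − 0.828×1.682/(0.298×27.6))]
= (1/1.682) ln[6.644 × 0.8307] = 0.5945 × ln(5.519) = 0.5945 × 1.708 = 1.016 d.
D_c = (k_1/k_r) L₀ e^(−k_1 t_c) = (0.298/1.98) × 27.6 × e^(−0.298×1.016) = 0.1505 × 27.6 × 0.7389 = 3.069 mg/L.
x_c = v t_c = 0.318 m/s × 1.016 d × 86400 s/d = 27900 m ≈ 27.9 km.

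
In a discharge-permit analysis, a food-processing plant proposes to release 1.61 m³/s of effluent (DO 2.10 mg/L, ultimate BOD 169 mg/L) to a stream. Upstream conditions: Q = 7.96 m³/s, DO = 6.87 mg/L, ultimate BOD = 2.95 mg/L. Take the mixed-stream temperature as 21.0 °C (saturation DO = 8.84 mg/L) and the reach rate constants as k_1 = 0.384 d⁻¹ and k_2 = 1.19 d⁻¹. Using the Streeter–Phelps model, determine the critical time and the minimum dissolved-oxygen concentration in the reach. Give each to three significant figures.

Mixed DO = (7.96×6.87 + 1.61×2.10)/(7.96+1.61) = 58.07/9.570 = 6.068 mg/L.
Mixed L₀ = (7.96×2.95 + 1.61×169)/(9.570) = 295.6/9.570 = 30.89 mg/L.
Initial deficit D₀ = C_s − DO₀ = 8.84 − 6.068 = 2.772 mg/L.
t_c = (1/0.8060) ln[(1.19/0.384)(1 − 2.772×0.8060/(0.384×30.89))] = 1.241 × ln(2.515) = 1.144 d.
D_c = (0.384/1.19) × 30.89 × e^(−0.384×1.144) = 0.3227 × 30.89 × 0.6444 = 6.422 mg/L.
Minimum DO = 8.84 − 6.422 = 2.418 mg/L.

t_c ≈ 1.14 d; minimum DO ≈ 2.42 mg/L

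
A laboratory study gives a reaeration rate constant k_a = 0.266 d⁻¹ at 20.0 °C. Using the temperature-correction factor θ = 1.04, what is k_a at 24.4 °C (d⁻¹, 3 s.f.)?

k_a(T₂) = k_a(T₁) · θ^(T₂−T₁) = 0.266 × 1.04^(24.4−20.0)
= 0.266 × 1.04^4.40 = 0.266 × 1.188 = 0.3161 d⁻¹.

k_a ≈ 0.316 d⁻¹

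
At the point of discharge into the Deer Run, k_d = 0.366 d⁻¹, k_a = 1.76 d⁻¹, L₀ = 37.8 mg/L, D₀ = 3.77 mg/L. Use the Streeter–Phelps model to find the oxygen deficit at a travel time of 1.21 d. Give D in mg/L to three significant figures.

D ≈ 5.64 mg/L

k_d L₀/(k_a−k_d) = 0.366×37.8/(1.76−0.366) = 13.83/1.394 = 9.925 mg/L.
e^(−k_d t) = e^(−0.366×1.210) = 0.6422; e^(−k_a t) = e^(−1.76×1.210) = 0.1189.
D = 9.925 × (0.6422 − 0.1189) + 3.77 × 0.1189 = 5.194 + 0.4482 = 5.642 mg/L.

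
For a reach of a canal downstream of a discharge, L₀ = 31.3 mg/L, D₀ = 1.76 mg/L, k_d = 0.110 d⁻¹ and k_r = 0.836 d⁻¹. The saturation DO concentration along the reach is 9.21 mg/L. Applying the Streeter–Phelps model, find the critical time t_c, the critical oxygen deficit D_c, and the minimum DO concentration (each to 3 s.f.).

With k_r/k_d = 7.600 and 1 − D₀(k_r−k_d)/(k_d L₀) = 0.6289,
t_c = ln(7.600 × 0.6289) / (0.836 − 0.110) = ln(4.780) / 0.7260 = 1.564/0.7260 = 2.155 d.
D_c = (k_d/k_r) L₀ e^(−k_d t_c) = (0.110/0.836) × 31.3 × e^(−0.110×2.155) = 0.1316 × 31.3 × 0.7890 = 3.249 mg/L.
Minimum DO = C_s − D_c = 9.21 − 3.249 = 5.961 mg/L.

t_c ≈ 2.15 d; D_c ≈ 3.25 mg/L; min DO ≈ 5.96 mg/L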